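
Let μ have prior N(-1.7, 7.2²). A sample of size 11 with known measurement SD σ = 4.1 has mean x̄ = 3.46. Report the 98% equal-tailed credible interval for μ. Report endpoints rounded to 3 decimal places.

[0.478, 6.147]

Posterior precision = 1/7.2² + 11/4.1² = 0.0193 + 0.6544 = 0.6737, so posterior SD = 1.2184.
Posterior mean = (-1.7/7.2² + 11·3.46/4.1²) / 0.6737 = 3.3122.
Interval: 3.3122 ± 2.326 × 1.2184 → [0.478, 6.147].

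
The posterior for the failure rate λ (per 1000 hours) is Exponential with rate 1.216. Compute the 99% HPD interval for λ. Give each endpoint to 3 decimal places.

[0.000, 3.787]

The exponential density is strictly decreasing on [0, ∞), so the HPD interval is anchored at 0: [0, q] with P(λ ≤ q) = 0.99.
q = −ln(1 − 0.99) / 1.216 = 4.6052 / 1.216 = 3.787.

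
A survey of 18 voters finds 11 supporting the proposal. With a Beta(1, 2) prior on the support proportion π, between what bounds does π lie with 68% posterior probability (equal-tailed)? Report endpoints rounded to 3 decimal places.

[0.464, 0.679]

Posterior: Beta(1+11, 2+7) = Beta(12, 9).
Equal-tailed 68% interval: the 0.16 and 0.84 quantiles of Beta(12, 9).
Posterior mean ≈ 0.571, SD ≈ 0.106; a Normal approximation gives roughly [0.467, 0.676].
Exact: F⁻¹(0.16) = 0.464; F⁻¹(0.84) = 0.679.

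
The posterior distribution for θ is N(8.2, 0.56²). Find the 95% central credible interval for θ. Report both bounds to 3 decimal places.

The posterior is symmetric, so the 95% equal-tailed interval is θ = 8.2 ± z·0.56 with z = 1.960.
Half-width: 1.960 × 0.56 = 1.098.
8.2 − 1.098 = 7.102; 8.2 + 1.098 = 9.298.

[7.102, 9.298]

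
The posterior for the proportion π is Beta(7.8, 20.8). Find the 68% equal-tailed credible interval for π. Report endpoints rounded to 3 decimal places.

Posterior: Beta(7.8, 20.8).
Equal-tailed 68% interval: the 0.16 and 0.84 quantiles of Beta(7.8, 20.8).
Posterior mean ≈ 0.273, SD ≈ 0.082; a Normal approximation gives roughly [0.191, 0.354].
Exact: F⁻¹(0.16) = 0.190; F⁻¹(0.84) = 0.355.

[0.190, 0.355]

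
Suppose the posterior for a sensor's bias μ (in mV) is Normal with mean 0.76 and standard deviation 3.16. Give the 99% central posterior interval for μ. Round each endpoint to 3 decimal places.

[-7.380, 8.900]

The posterior is symmetric, so the 99% equal-tailed interval is μ = 0.76 ± z·3.16 with z = 2.576.
Half-width: 2.576 × 3.16 = 8.140.
0.76 − 8.140 = -7.380; 0.76 + 8.140 = 8.900.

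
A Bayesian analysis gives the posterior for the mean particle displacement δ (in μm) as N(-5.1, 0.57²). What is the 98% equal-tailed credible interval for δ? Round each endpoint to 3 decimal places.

[-6.426, -3.774]

The posterior is symmetric, so the 98% equal-tailed interval is δ = -5.1 ± z·0.57 with z = 2.326.
Half-width: 2.326 × 0.57 = 1.326.
-5.1 − 1.326 = -6.426; -5.1 + 1.326 = -3.774.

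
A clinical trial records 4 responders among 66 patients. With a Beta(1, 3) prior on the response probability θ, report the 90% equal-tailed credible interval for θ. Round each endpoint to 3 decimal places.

Posterior: Beta(1+4, 3+62) = Beta(5, 65).
Equal-tailed 90% interval: the 0.05 and 0.95 quantiles of Beta(5, 65).
Posterior mean ≈ 0.071, SD ≈ 0.031; a Normal approximation gives roughly [0.021, 0.122].
Exact: F⁻¹(0.05) = 0.029; F⁻¹(0.95) = 0.128.

[0.029, 0.128]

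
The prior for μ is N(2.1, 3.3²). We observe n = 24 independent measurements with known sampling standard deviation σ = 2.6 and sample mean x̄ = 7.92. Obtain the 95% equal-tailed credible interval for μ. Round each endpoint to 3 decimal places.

Posterior precision = 1/3.3² + 24/2.6² = 0.0918 + 3.5503 = 3.6421, so posterior SD = 0.5240.
Posterior mean = (2.1/3.3² + 24·7.92/2.6²) / 3.6421 = 7.7733.
Interval: 7.7733 ± 1.960 × 0.5240 → [6.746, 8.800].

[6.746, 8.800]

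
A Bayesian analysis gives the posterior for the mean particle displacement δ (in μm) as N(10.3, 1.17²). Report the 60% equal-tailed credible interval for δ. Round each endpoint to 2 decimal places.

[9.32, 11.28]

The posterior is symmetric, so the 60% equal-tailed interval is δ = 10.3 ± z·1.17 with z = 0.842.
Half-width: 0.842 × 1.17 = 0.98.
10.3 − 0.98 = 9.32; 10.3 + 0.98 = 11.28.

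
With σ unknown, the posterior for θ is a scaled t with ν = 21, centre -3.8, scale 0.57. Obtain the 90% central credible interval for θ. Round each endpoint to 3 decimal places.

The t_21 distribution is symmetric; the 90% interval is -3.8 ± t·0.57 with t_{0.95,21} = 1.721.
Half-width: 1.721 × 0.57 = 0.981.
-3.8 − 0.981 = -4.781; -3.8 + 0.981 = -2.819.

[-4.781, -2.819]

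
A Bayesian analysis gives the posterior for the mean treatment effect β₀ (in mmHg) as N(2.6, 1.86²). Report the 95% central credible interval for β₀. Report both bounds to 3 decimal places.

The posterior is symmetric, so the 95% equal-tailed interval is β₀ = 2.6 ± z·1.86 with z = 1.960.
Half-width: 1.960 × 1.86 = 3.646.
2.6 − 3.646 = -1.046; 2.6 + 3.646 = 6.246.

[-1.046, 6.246]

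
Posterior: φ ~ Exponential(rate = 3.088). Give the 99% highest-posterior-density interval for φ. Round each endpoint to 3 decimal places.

[0.000, 1.491]

The exponential density is strictly decreasing on [0, ∞), so the HPD interval is anchored at 0: [0, q] with P(φ ≤ q) = 0.99.
q = −ln(1 − 0.99) / 3.088 = 4.6052 / 3.088 = 1.491.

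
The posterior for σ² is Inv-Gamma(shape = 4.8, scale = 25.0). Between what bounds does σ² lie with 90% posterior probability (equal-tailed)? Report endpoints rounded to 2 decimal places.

Inverse-Gamma(4.8, 25.0) quantiles: F⁻¹(0.05) and F⁻¹(0.95).
Equivalently, 1/σ² ~ Gamma(4.8, rate = 25.0); invert its 0.95 and 0.05 quantiles.
Posterior mean ≈ 6.58, SD ≈ 3.93; a Normal approximation gives roughly [0.11, 13.05].
Exact: lower = 2.82; upper = 13.54.

[2.82, 13.54]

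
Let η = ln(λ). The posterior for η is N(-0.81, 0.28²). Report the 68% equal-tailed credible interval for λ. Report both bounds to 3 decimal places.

On the log scale the 68% interval is -0.81 ± 0.994 × 0.28 = [-1.0884, -0.5316].
Exponentiate: [e^-1.0884, e^-0.5316] = [0.337, 0.588].

[0.337, 0.588]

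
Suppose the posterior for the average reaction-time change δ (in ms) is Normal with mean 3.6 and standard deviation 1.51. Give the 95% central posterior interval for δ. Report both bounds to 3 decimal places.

The posterior is symmetric, so the 95% equal-tailed interval is δ = 3.6 ± z·1.51 with z = 1.960.
Half-width: 1.960 × 1.51 = 2.960.
3.6 − 2.960 = 0.640; 3.6 + 2.960 = 6.560.

[0.640, 6.560]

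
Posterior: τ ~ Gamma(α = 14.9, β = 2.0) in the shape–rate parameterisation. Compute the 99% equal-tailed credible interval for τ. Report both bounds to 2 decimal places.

[3.41, 13.35]

Posterior: Gamma(shape 14.9, rate 2.0).
Equal-tailed 99% interval: Gamma(14.9, 2.0) quantiles at 0.005 and 0.995.
Posterior mean ≈ 7.45, SD ≈ 1.93; a Normal approximation gives roughly [2.48, 12.42].
Exact: lower = 3.41; upper = 13.35.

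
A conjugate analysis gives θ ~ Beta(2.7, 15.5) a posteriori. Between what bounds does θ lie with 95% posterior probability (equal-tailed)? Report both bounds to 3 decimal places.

[0.030, 0.339]

Posterior: Beta(2.7, 15.5).
Equal-tailed 95% interval: the 0.025 and 0.975 quantiles of Beta(2.7, 15.5).
Posterior mean ≈ 0.148, SD ≈ 0.081; a Normal approximation gives roughly [-0.011, 0.307].
Exact: F⁻¹(0.025) = 0.030; F⁻¹(0.975) = 0.339.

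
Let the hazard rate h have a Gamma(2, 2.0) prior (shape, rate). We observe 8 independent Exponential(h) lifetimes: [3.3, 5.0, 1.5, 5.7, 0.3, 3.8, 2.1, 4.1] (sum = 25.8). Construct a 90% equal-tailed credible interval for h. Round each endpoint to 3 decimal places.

Posterior: Gamma(2+8, 2.0+25.8) = Gamma(10, 27.8) (shape, rate).
Equal-tailed 90% interval: Gamma(10, 27.8) quantiles at 0.05 and 0.95.
Posterior mean ≈ 0.360, SD ≈ 0.114; a Normal approximation gives roughly [0.173, 0.547].
Exact: lower = 0.195; upper = 0.565.

[0.195, 0.565]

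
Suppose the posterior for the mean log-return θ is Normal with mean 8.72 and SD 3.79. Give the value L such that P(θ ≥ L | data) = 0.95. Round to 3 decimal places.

2.486

Need L with P(θ ≥ L) = 0.95: L = 8.72 − z_{0.05}·3.79.
z = 1.645; L = 8.72 − 1.645 × 3.79 = 2.486.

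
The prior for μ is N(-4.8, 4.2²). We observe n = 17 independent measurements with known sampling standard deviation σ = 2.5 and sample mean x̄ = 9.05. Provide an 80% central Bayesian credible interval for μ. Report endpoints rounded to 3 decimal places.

Posterior precision = 1/4.2² + 17/2.5² = 0.0567 + 2.7200 = 2.7767, so posterior SD = 0.6001.
Posterior mean = (-4.8/4.2² + 17·9.05/2.5²) / 2.7767 = 8.7672.
Interval: 8.7672 ± 1.282 × 0.6001 → [7.998, 9.536].

[7.998, 9.536]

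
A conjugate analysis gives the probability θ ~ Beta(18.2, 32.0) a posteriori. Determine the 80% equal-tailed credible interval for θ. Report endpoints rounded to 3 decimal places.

Posterior: Beta(18.2, 32.0).
Equal-tailed 80% interval: the 0.1 and 0.9 quantiles of Beta(18.2, 32.0).
Posterior mean ≈ 0.363, SD ≈ 0.067; a Normal approximation gives roughly [0.276, 0.449].
Exact: F⁻¹(0.1) = 0.277; F⁻¹(0.9) = 0.450.

[0.277, 0.450]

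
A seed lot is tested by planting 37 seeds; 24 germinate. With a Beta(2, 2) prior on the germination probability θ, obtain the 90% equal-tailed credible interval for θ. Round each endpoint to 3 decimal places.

[0.508, 0.753]

Posterior: Beta(2+24, 2+13) = Beta(26, 15).
Equal-tailed 90% interval: the 0.05 and 0.95 quantiles of Beta(26, 15).
Posterior mean ≈ 0.634, SD ≈ 0.074; a Normal approximation gives roughly [0.512, 0.756].
Exact: F⁻¹(0.05) = 0.508; F⁻¹(0.95) = 0.753.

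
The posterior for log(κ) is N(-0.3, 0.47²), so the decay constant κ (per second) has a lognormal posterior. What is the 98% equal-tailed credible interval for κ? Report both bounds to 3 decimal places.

[0.248, 2.211]

On the log scale the 98% interval is -0.3 ± 2.326 × 0.47 = [-1.3934, 0.7934].
Exponentiate: [e^-1.3934, e^0.7934] = [0.248, 2.211].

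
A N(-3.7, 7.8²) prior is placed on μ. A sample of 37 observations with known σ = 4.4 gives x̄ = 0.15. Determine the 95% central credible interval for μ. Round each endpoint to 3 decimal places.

[-1.295, 1.529]

Posterior precision = 1/7.8² + 37/4.4² = 0.0164 + 1.9112 = 1.9276, so posterior SD = 0.7203.
Posterior mean = (-3.7/7.8² + 37·0.15/4.4²) / 1.9276 = 0.1172.
Interval: 0.1172 ± 1.960 × 0.7203 → [-1.295, 1.529].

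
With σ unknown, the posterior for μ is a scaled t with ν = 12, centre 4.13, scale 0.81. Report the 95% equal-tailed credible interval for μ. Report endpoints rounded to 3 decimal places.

The t_12 distribution is symmetric; the 95% interval is 4.13 ± t·0.81 with t_{0.975,12} = 2.179.
Half-width: 2.179 × 0.81 = 1.765.
4.13 − 1.765 = 2.365; 4.13 + 1.765 = 5.895.

[2.365, 5.895]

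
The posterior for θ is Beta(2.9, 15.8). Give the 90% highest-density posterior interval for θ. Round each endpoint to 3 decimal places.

[0.028, 0.277]

The posterior is unimodal and skewed, so the HPD interval has equal density at both endpoints and is the shortest 90% interval.
Solving f(0.028) = f(0.277) with F(0.277) − F(0.028) = 0.90 gives [0.028, 0.277].
For comparison, the equal-tailed interval is [0.045, 0.308]; the HPD is narrower and shifted toward the mode.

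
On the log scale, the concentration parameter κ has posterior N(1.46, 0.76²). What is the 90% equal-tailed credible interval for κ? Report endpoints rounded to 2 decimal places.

On the log scale the 90% interval is 1.46 ± 1.645 × 0.76 = [0.2099, 2.7101].
Exponentiate: [e^0.2099, e^2.7101] = [1.23, 15.03].

[1.23, 15.03]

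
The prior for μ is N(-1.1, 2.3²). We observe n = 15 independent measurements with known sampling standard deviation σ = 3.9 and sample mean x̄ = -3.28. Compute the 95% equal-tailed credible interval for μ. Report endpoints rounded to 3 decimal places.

Posterior precision = 1/2.3² + 15/3.9² = 0.1890 + 0.9862 = 1.1752, so posterior SD = 0.9224.
Posterior mean = (-1.1/2.3² + 15·-3.28/3.9²) / 1.1752 = -2.9293.
Interval: -2.9293 ± 1.960 × 0.9224 → [-4.737, -1.121].

[-4.737, -1.121]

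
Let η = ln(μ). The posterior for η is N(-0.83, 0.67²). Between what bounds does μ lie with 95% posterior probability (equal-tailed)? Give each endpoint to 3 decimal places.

[0.117, 1.621]

On the log scale the 95% interval is -0.83 ± 1.960 × 0.67 = [-2.1432, 0.4832].
Exponentiate: [e^-2.1432, e^0.4832] = [0.117, 1.621].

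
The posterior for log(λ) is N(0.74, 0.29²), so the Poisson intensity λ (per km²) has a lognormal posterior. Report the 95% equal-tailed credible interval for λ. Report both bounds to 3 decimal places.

On the log scale the 95% interval is 0.74 ± 1.960 × 0.29 = [0.1716, 1.3084].
Exponentiate: [e^0.1716, e^1.3084] = [1.187, 3.700].

[1.187, 3.700]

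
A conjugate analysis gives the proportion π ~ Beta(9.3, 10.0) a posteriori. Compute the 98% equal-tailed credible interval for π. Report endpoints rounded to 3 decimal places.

[0.235, 0.734]

Posterior: Beta(9.3, 10.0).
Equal-tailed 98% interval: the 0.01 and 0.99 quantiles of Beta(9.3, 10.0).
Posterior mean ≈ 0.482, SD ≈ 0.111; a Normal approximation gives roughly [0.224, 0.740].
Exact: F⁻¹(0.01) = 0.235; F⁻¹(0.99) = 0.734.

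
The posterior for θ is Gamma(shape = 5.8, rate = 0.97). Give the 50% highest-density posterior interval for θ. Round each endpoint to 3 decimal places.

The posterior is unimodal and skewed, so the HPD interval has equal density at both endpoints and is the shortest 50% interval.
Solving f(3.556) = f(6.664) with F(6.664) − F(3.556) = 0.50 gives [3.556, 6.664].
For comparison, the equal-tailed interval is [4.173, 7.417]; the HPD is narrower and shifted toward the mode.

[3.556, 6.664]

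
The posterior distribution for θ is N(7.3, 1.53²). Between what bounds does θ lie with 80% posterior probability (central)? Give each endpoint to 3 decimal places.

The posterior is symmetric, so the 80% equal-tailed interval is θ = 7.3 ± z·1.53 with z = 1.282.
Half-width: 1.282 × 1.53 = 1.961.
7.3 − 1.961 = 5.339; 7.3 + 1.961 = 9.261.

[5.339, 9.261]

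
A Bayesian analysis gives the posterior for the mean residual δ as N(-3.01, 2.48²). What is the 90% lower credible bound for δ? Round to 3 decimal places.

-6.188

Need L with P(δ ≥ L) = 0.90: L = -3.01 − z_{0.1}·2.48.
z = 1.282; L = -3.01 − 1.282 × 2.48 = -6.188.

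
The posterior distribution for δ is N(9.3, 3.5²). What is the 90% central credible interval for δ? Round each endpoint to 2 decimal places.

The posterior is symmetric, so the 90% equal-tailed interval is δ = 9.3 ± z·3.5 with z = 1.645.
Half-width: 1.645 × 3.5 = 5.76.
9.3 − 5.76 = 3.54; 9.3 + 5.76 = 15.06.

[3.54, 15.06]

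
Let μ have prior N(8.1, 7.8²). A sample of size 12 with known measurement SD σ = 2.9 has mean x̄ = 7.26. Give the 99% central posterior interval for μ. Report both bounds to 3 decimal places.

[5.126, 9.414]

Posterior precision = 1/7.8² + 12/2.9² = 0.0164 + 1.4269 = 1.4433, so posterior SD = 0.8324.
Posterior mean = (8.1/7.8² + 12·7.26/2.9²) / 1.4433 = 7.2696.
Interval: 7.2696 ± 2.576 × 0.8324 → [5.126, 9.414].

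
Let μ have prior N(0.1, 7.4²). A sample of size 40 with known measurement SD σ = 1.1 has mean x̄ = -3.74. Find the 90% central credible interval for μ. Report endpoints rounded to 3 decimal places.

Posterior precision = 1/7.4² + 40/1.1² = 0.0183 + 33.0579 = 33.0761, so posterior SD = 0.1739.
Posterior mean = (0.1/7.4² + 40·-3.74/1.1²) / 33.0761 = -3.7379.
Interval: -3.7379 ± 1.645 × 0.1739 → [-4.024, -3.452].

[-4.024, -3.452]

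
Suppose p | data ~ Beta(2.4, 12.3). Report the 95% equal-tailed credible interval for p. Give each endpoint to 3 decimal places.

[0.029, 0.383]

Posterior: Beta(2.4, 12.3).
Equal-tailed 95% interval: the 0.025 and 0.975 quantiles of Beta(2.4, 12.3).
Posterior mean ≈ 0.163, SD ≈ 0.093; a Normal approximation gives roughly [-0.020, 0.346].
Exact: F⁻¹(0.025) = 0.029; F⁻¹(0.975) = 0.383.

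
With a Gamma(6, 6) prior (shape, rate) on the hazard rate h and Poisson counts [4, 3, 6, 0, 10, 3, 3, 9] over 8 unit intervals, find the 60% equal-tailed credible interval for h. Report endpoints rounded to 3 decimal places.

[2.739, 3.533]

Posterior: Gamma(6+38, 6+8) = Gamma(44, 14) (shape, rate).
Equal-tailed 60% interval: Gamma(44, 14) quantiles at 0.2 and 0.8.
Posterior mean ≈ 3.143, SD ≈ 0.474; a Normal approximation gives roughly [2.744, 3.542].
Exact: lower = 2.739; upper = 3.533.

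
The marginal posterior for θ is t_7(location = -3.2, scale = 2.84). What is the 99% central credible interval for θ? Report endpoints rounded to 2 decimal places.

[-13.14, 6.74]

The t_7 distribution is symmetric; the 99% interval is -3.2 ± t·2.84 with t_{0.995,7} = 3.499.
Half-width: 3.499 × 2.84 = 9.94.
-3.2 − 9.94 = -13.14; -3.2 + 9.94 = 6.74.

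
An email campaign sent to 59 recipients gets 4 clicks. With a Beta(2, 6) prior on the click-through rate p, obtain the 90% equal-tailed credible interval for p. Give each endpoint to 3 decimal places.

[0.040, 0.153]

Posterior: Beta(2+4, 6+55) = Beta(6, 61).
Equal-tailed 90% interval: the 0.05 and 0.95 quantiles of Beta(6, 61).
Posterior mean ≈ 0.090, SD ≈ 0.035; a Normal approximation gives roughly [0.033, 0.147].
Exact: F⁻¹(0.05) = 0.040; F⁻¹(0.95) = 0.153.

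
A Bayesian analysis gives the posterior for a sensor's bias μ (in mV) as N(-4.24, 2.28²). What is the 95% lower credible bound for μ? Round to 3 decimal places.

-7.990

Need L with P(μ ≥ L) = 0.95: L = -4.24 − z_{0.05}·2.28.
z = 1.645; L = -4.24 − 1.645 × 2.28 = -7.990.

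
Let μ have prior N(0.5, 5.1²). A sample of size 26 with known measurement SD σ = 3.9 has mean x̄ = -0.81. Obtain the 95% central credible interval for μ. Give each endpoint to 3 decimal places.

Posterior precision = 1/5.1² + 26/3.9² = 0.0384 + 1.7094 = 1.7478, so posterior SD = 0.7564.
Posterior mean = (0.5/5.1² + 26·-0.81/3.9²) / 1.7478 = -0.7812.
Interval: -0.7812 ± 1.960 × 0.7564 → [-2.264, 0.701].

[-2.264, 0.701]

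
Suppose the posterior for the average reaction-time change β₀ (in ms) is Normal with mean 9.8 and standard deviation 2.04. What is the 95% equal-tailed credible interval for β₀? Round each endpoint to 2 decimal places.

[5.80, 13.80]

The posterior is symmetric, so the 95% equal-tailed interval is β₀ = 9.8 ± z·2.04 with z = 1.960.
Half-width: 1.960 × 2.04 = 4.00.
9.8 − 4.00 = 5.80; 9.8 + 4.00 = 13.80.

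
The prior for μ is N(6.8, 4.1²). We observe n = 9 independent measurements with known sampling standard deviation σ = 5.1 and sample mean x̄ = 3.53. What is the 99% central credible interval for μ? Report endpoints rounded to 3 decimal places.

Posterior precision = 1/4.1² + 9/5.1² = 0.0595 + 0.3460 = 0.4055, so posterior SD = 1.5704.
Posterior mean = (6.8/4.1² + 9·3.53/5.1²) / 0.4055 = 4.0097.
Interval: 4.0097 ± 2.576 × 1.5704 → [-0.035, 8.055].

[-0.035, 8.055]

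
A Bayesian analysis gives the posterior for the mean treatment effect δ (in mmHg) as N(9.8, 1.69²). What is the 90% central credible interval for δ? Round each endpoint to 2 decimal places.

The posterior is symmetric, so the 90% equal-tailed interval is δ = 9.8 ± z·1.69 with z = 1.645.
Half-width: 1.645 × 1.69 = 2.78.
9.8 − 2.78 = 7.02; 9.8 + 2.78 = 12.58.

[7.02, 12.58]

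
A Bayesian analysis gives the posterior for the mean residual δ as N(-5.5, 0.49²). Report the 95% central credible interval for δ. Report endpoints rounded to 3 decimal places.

[-6.460, -4.540]

The posterior is symmetric, so the 95% equal-tailed interval is δ = -5.5 ± z·0.49 with z = 1.960.
Half-width: 1.960 × 0.49 = 0.960.
-5.5 − 0.960 = -6.460; -5.5 + 0.960 = -4.540.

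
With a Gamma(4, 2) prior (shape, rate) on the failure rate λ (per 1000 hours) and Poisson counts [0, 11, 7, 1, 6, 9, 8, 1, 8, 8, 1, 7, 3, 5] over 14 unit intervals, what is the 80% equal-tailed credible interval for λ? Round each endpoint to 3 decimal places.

[4.240, 5.661]

Posterior: Gamma(4+75, 2+14) = Gamma(79, 16) (shape, rate).
Equal-tailed 80% interval: Gamma(79, 16) quantiles at 0.1 and 0.9.
Posterior mean ≈ 4.938, SD ≈ 0.556; a Normal approximation gives roughly [4.226, 5.649].
Exact: lower = 4.240; upper = 5.661.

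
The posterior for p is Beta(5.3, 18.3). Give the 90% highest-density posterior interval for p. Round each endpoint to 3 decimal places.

The posterior is unimodal and skewed, so the HPD interval has equal density at both endpoints and is the shortest 90% interval.
Solving f(0.087) = f(0.357) with F(0.357) − F(0.087) = 0.90 gives [0.087, 0.357].
For comparison, the equal-tailed interval is [0.101, 0.376]; the HPD is narrower and shifted toward the mode.

[0.087, 0.357]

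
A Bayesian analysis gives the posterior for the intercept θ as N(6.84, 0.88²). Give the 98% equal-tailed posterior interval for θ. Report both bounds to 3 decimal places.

The posterior is symmetric, so the 98% equal-tailed interval is θ = 6.84 ± z·0.88 with z = 2.326.
Half-width: 2.326 × 0.88 = 2.047.
6.84 − 2.047 = 4.793; 6.84 + 2.047 = 8.887.

[4.793, 8.887]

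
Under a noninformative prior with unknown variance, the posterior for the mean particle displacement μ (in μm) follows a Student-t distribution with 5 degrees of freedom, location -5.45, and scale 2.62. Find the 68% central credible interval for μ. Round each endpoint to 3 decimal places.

[-8.342, -2.558]

The t_5 distribution is symmetric; the 68% interval is -5.45 ± t·2.62 with t_{0.84,5} = 1.104.
Half-width: 1.104 × 2.62 = 2.892.
-5.45 − 2.892 = -8.342; -5.45 + 2.892 = -2.558.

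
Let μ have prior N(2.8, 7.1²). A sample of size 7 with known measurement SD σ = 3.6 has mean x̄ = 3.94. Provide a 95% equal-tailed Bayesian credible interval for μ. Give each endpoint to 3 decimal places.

[1.280, 6.519]

Posterior precision = 1/7.1² + 7/3.6² = 0.0198 + 0.5401 = 0.5600, so posterior SD = 1.3364.
Posterior mean = (2.8/7.1² + 7·3.94/3.6²) / 0.5600 = 3.8996.
Interval: 3.8996 ± 1.960 × 1.3364 → [1.280, 6.519].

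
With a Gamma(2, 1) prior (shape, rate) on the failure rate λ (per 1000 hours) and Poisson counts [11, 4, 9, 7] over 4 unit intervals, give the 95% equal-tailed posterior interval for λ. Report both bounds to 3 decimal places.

Posterior: Gamma(2+31, 1+4) = Gamma(33, 5) (shape, rate).
Equal-tailed 95% interval: Gamma(33, 5) quantiles at 0.025 and 0.975.
Posterior mean ≈ 6.600, SD ≈ 1.149; a Normal approximation gives roughly [4.348, 8.852].
Exact: lower = 4.543; upper = 9.035.

[4.543, 9.035]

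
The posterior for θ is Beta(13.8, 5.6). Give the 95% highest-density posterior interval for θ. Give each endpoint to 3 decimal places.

The posterior is unimodal and skewed, so the HPD interval has equal density at both endpoints and is the shortest 95% interval.
Solving f(0.514) = f(0.897) with F(0.897) − F(0.514) = 0.95 gives [0.514, 0.897].
For comparison, the equal-tailed interval is [0.497, 0.884]; the HPD is narrower and shifted toward the mode.

[0.514, 0.897]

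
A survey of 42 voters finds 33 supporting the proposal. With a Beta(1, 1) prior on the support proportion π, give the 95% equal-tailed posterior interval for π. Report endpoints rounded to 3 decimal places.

Posterior: Beta(1+33, 1+9) = Beta(34, 10).
Equal-tailed 95% interval: the 0.025 and 0.975 quantiles of Beta(34, 10).
Posterior mean ≈ 0.773, SD ≈ 0.062; a Normal approximation gives roughly [0.650, 0.895].
Exact: F⁻¹(0.025) = 0.640; F⁻¹(0.975) = 0.882.

[0.640, 0.882]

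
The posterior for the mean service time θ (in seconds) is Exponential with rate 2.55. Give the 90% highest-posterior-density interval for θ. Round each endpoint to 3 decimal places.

[0.000, 0.903]

The exponential density is strictly decreasing on [0, ∞), so the HPD interval is anchored at 0: [0, q] with P(θ ≤ q) = 0.90.
q = −ln(1 − 0.90) / 2.55 = 2.3026 / 2.55 = 0.903.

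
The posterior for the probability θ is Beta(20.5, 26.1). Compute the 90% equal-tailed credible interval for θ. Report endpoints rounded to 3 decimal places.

Posterior: Beta(20.5, 26.1).
Equal-tailed 90% interval: the 0.05 and 0.95 quantiles of Beta(20.5, 26.1).
Posterior mean ≈ 0.440, SD ≈ 0.072; a Normal approximation gives roughly [0.322, 0.558].
Exact: F⁻¹(0.05) = 0.323; F⁻¹(0.95) = 0.560.

[0.323, 0.560]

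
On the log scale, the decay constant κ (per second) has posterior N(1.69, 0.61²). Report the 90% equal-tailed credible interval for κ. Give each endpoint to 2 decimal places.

On the log scale the 90% interval is 1.69 ± 1.645 × 0.61 = [0.6866, 2.6934].
Exponentiate: [e^0.6866, e^2.6934] = [1.99, 14.78].

[1.99, 14.78]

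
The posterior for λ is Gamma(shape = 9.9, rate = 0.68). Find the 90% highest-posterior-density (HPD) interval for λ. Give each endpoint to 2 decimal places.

[7.09, 21.78]

The posterior is unimodal and skewed, so the HPD interval has equal density at both endpoints and is the shortest 90% interval.
Solving f(7.09) = f(21.78) with F(21.78) − F(7.09) = 0.90 gives [7.09, 21.78].
For comparison, the equal-tailed interval is [7.87, 22.91]; the HPD is narrower and shifted toward the mode.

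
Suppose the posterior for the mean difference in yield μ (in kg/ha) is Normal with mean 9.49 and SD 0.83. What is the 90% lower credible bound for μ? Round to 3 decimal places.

Need L with P(μ ≥ L) = 0.90: L = 9.49 − z_{0.1}·0.83.
z = 1.282; L = 9.49 − 1.282 × 0.83 = 8.426.

8.426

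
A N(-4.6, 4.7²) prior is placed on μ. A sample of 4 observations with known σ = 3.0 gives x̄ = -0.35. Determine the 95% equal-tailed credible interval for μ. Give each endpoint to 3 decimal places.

[-3.544, 2.058]

Posterior precision = 1/4.7² + 4/3.0² = 0.0453 + 0.4444 = 0.4897, so posterior SD = 1.4290.
Posterior mean = (-4.6/4.7² + 4·-0.35/3.0²) / 0.4897 = -0.7429.
Interval: -0.7429 ± 1.960 × 1.4290 → [-3.544, 2.058].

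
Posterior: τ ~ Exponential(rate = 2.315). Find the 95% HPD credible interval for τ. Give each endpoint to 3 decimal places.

The exponential density is strictly decreasing on [0, ∞), so the HPD interval is anchored at 0: [0, q] with P(τ ≤ q) = 0.95.
q = −ln(1 − 0.95) / 2.315 = 2.9957 / 2.315 = 1.294.

[0.000, 1.294]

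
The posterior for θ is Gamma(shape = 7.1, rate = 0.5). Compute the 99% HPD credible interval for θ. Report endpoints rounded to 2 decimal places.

[3.39, 29.98]

The posterior is unimodal and skewed, so the HPD interval has equal density at both endpoints and is the shortest 99% interval.
Solving f(3.39) = f(29.98) with F(29.98) − F(3.39) = 0.99 gives [3.39, 29.98].
For comparison, the equal-tailed interval is [4.18, 31.62]; the HPD is narrower and shifted toward the mode.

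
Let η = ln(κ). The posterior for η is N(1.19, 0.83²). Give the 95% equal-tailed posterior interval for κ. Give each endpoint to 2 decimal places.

On the log scale the 95% interval is 1.19 ± 1.960 × 0.83 = [-0.4368, 2.8168].
Exponentiate: [e^-0.4368, e^2.8168] = [0.65, 16.72].

[0.65, 16.72]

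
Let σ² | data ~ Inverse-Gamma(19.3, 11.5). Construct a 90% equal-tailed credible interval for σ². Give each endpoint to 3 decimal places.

[0.425, 0.907]

Inverse-Gamma(19.3, 11.5) quantiles: F⁻¹(0.05) and F⁻¹(0.95).
Equivalently, 1/σ² ~ Gamma(19.3, rate = 11.5); invert its 0.95 and 0.05 quantiles.
Posterior mean ≈ 0.628, SD ≈ 0.151; a Normal approximation gives roughly [0.380, 0.877].
Exact: lower = 0.425; upper = 0.907.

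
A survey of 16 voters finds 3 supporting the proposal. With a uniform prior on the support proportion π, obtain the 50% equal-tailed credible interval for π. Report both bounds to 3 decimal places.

Posterior: Beta(1+3, 1+13) = Beta(4, 14).
Equal-tailed 50% interval: the 0.25 and 0.75 quantiles of Beta(4, 14).
Posterior mean ≈ 0.222, SD ≈ 0.095; a Normal approximation gives roughly [0.158, 0.287].
Exact: F⁻¹(0.25) = 0.151; F⁻¹(0.75) = 0.282.

[0.151, 0.282]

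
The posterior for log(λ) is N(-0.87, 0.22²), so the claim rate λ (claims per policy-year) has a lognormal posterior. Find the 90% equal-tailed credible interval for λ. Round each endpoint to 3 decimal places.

[0.292, 0.602]

On the log scale the 90% interval is -0.87 ± 1.645 × 0.22 = [-1.2319, -0.5081].
Exponentiate: [e^-1.2319, e^-0.5081] = [0.292, 0.602].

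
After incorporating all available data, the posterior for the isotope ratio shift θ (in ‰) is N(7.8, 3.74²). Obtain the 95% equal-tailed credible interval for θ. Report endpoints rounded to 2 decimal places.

[0.47, 15.13]

The posterior is symmetric, so the 95% equal-tailed interval is θ = 7.8 ± z·3.74 with z = 1.960.
Half-width: 1.960 × 3.74 = 7.33.
7.8 − 7.33 = 0.47; 7.8 + 7.33 = 15.13.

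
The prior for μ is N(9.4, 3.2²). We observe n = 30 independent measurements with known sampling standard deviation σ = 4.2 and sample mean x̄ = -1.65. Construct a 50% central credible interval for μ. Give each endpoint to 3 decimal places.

[-1.553, -0.547]

Posterior precision = 1/3.2² + 30/4.2² = 0.0977 + 1.7007 = 1.7983, so posterior SD = 0.7457.
Posterior mean = (9.4/3.2² + 30·-1.65/4.2²) / 1.7983 = -1.0499.
Interval: -1.0499 ± 0.674 × 0.7457 → [-1.553, -0.547].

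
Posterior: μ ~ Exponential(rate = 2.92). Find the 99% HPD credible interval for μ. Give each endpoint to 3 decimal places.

The exponential density is strictly decreasing on [0, ∞), so the HPD interval is anchored at 0: [0, q] with P(μ ≤ q) = 0.99.
q = −ln(1 − 0.99) / 2.92 = 4.6052 / 2.92 = 1.577.

[0.000, 1.577]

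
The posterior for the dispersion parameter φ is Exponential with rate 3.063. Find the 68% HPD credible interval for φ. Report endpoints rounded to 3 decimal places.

[0.000, 0.372]

The exponential density is strictly decreasing on [0, ∞), so the HPD interval is anchored at 0: [0, q] with P(φ ≤ q) = 0.68.
q = −ln(1 − 0.68) / 3.063 = 1.1394 / 3.063 = 0.372.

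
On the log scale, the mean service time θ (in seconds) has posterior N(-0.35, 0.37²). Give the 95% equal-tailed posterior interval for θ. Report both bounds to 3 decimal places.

[0.341, 1.455]

On the log scale the 95% interval is -0.35 ± 1.960 × 0.37 = [-1.0752, 0.3752].
Exponentiate: [e^-1.0752, e^0.3752] = [0.341, 1.455].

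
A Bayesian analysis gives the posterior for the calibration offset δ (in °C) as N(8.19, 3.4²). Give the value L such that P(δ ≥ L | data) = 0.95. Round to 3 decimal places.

Need L with P(δ ≥ L) = 0.95: L = 8.19 − z_{0.05}·3.4.
z = 1.645; L = 8.19 − 1.645 × 3.4 = 2.597.

2.597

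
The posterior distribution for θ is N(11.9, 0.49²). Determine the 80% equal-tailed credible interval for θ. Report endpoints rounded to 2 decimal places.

[11.27, 12.53]

The posterior is symmetric, so the 80% equal-tailed interval is θ = 11.9 ± z·0.49 with z = 1.282.
Half-width: 1.282 × 0.49 = 0.63.
11.9 − 0.63 = 11.27; 11.9 + 0.63 = 12.53.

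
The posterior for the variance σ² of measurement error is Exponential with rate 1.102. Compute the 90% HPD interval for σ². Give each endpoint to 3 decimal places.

[0.000, 2.089]

The exponential density is strictly decreasing on [0, ∞), so the HPD interval is anchored at 0: [0, q] with P(σ² ≤ q) = 0.90.
q = −ln(1 − 0.90) / 1.102 = 2.3026 / 1.102 = 2.089.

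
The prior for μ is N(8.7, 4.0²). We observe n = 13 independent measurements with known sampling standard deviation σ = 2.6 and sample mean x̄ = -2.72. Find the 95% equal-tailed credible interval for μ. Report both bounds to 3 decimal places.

[-3.751, -0.970]

Posterior precision = 1/4.0² + 13/2.6² = 0.0625 + 1.9231 = 1.9856, so posterior SD = 0.7097.
Posterior mean = (8.7/4.0² + 13·-2.72/2.6²) / 1.9856 = -2.3605.
Interval: -2.3605 ± 1.960 × 0.7097 → [-3.751, -0.970].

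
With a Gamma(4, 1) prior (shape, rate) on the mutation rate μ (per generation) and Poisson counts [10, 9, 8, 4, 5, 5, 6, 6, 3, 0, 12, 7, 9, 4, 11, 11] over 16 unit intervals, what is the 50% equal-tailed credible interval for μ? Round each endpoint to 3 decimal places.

Posterior: Gamma(4+110, 1+16) = Gamma(114, 17) (shape, rate).
Equal-tailed 50% interval: Gamma(114, 17) quantiles at 0.25 and 0.75.
Posterior mean ≈ 6.706, SD ≈ 0.628; a Normal approximation gives roughly [6.282, 7.130].
Exact: lower = 6.272; upper = 7.118.

[6.272, 7.118]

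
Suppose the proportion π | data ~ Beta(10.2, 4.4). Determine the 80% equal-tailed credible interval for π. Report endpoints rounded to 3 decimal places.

[0.541, 0.843]

Posterior: Beta(10.2, 4.4).
Equal-tailed 80% interval: the 0.1 and 0.9 quantiles of Beta(10.2, 4.4).
Posterior mean ≈ 0.699, SD ≈ 0.116; a Normal approximation gives roughly [0.550, 0.848].
Exact: F⁻¹(0.1) = 0.541; F⁻¹(0.9) = 0.843.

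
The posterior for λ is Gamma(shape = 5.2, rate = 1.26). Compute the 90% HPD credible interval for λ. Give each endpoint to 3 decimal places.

[1.293, 6.851]

The posterior is unimodal and skewed, so the HPD interval has equal density at both endpoints and is the shortest 90% interval.
Solving f(1.293) = f(6.851) with F(6.851) − F(1.293) = 0.90 gives [1.293, 6.851].
For comparison, the equal-tailed interval is [1.663, 7.483]; the HPD is narrower and shifted toward the mode.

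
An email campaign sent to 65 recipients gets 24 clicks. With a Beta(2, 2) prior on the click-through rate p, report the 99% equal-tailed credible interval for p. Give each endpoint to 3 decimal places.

[0.236, 0.531]

Posterior: Beta(2+24, 2+41) = Beta(26, 43).
Equal-tailed 99% interval: the 0.005 and 0.995 quantiles of Beta(26, 43).
Posterior mean ≈ 0.377, SD ≈ 0.058; a Normal approximation gives roughly [0.228, 0.526].
Exact: F⁻¹(0.005) = 0.236; F⁻¹(0.995) = 0.531.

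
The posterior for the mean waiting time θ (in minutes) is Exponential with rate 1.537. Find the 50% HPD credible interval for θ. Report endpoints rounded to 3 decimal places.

[0.000, 0.451]

The exponential density is strictly decreasing on [0, ∞), so the HPD interval is anchored at 0: [0, q] with P(θ ≤ q) = 0.50.
q = −ln(1 − 0.50) / 1.537 = 0.6931 / 1.537 = 0.451.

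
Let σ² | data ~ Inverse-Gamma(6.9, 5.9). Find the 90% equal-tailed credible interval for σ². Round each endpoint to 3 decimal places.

[0.504, 1.834]

Inverse-Gamma(6.9, 5.9) quantiles: F⁻¹(0.05) and F⁻¹(0.95).
Equivalently, 1/σ² ~ Gamma(6.9, rate = 5.9); invert its 0.95 and 0.05 quantiles.
Posterior mean ≈ 1.000, SD ≈ 0.452; a Normal approximation gives roughly [0.257, 1.743].
Exact: lower = 0.504; upper = 1.834.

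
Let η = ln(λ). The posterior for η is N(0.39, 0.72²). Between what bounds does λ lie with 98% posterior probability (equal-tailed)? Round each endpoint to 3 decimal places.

[0.277, 7.885]

On the log scale the 98% interval is 0.39 ± 2.326 × 0.72 = [-1.2850, 2.0650].
Exponentiate: [e^-1.2850, e^2.0650] = [0.277, 7.885].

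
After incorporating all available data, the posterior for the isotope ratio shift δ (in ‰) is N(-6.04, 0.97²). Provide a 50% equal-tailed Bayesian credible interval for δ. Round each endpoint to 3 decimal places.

[-6.694, -5.386]

The posterior is symmetric, so the 50% equal-tailed interval is δ = -6.04 ± z·0.97 with z = 0.674.
Half-width: 0.674 × 0.97 = 0.654.
-6.04 − 0.654 = -6.694; -6.04 + 0.654 = -5.386.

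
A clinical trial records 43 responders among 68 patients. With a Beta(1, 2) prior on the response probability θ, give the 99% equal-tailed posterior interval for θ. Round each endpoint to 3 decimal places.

Posterior: Beta(1+43, 2+25) = Beta(44, 27).
Equal-tailed 99% interval: the 0.005 and 0.995 quantiles of Beta(44, 27).
Posterior mean ≈ 0.620, SD ≈ 0.057; a Normal approximation gives roughly [0.472, 0.767].
Exact: F⁻¹(0.005) = 0.468; F⁻¹(0.995) = 0.759.

[0.468, 0.759]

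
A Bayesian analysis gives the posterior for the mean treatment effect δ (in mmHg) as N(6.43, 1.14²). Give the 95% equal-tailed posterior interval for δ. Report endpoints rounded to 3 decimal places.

[4.196, 8.664]

The posterior is symmetric, so the 95% equal-tailed interval is δ = 6.43 ± z·1.14 with z = 1.960.
Half-width: 1.960 × 1.14 = 2.234.
6.43 − 2.234 = 4.196; 6.43 + 2.234 = 8.664.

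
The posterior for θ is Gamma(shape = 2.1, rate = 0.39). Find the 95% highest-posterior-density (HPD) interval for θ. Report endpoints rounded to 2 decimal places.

[0.15, 12.65]

The posterior is unimodal and skewed, so the HPD interval has equal density at both endpoints and is the shortest 95% interval.
Solving f(0.15) = f(12.65) with F(12.65) − F(0.15) = 0.95 gives [0.15, 12.65].
For comparison, the equal-tailed interval is [0.70, 14.73]; the HPD is narrower and shifted toward the mode.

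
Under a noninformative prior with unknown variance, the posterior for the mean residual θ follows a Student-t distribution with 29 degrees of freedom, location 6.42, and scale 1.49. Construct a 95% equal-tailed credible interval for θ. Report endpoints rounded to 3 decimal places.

The t_29 distribution is symmetric; the 95% interval is 6.42 ± t·1.49 with t_{0.975,29} = 2.045.
Half-width: 2.045 × 1.49 = 3.047.
6.42 − 3.047 = 3.373; 6.42 + 3.047 = 9.467.

[3.373, 9.467]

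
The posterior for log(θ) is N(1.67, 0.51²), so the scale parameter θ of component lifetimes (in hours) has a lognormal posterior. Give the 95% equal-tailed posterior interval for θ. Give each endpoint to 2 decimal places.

[1.96, 14.43]

On the log scale the 95% interval is 1.67 ± 1.960 × 0.51 = [0.6704, 2.6696].
Exponentiate: [e^0.6704, e^2.6696] = [1.96, 14.43].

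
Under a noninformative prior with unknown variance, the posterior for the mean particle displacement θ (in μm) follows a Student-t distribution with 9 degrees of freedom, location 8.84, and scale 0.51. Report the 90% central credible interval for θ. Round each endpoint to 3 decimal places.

The t_9 distribution is symmetric; the 90% interval is 8.84 ± t·0.51 with t_{0.95,9} = 1.833.
Half-width: 1.833 × 0.51 = 0.935.
8.84 − 0.935 = 7.905; 8.84 + 0.935 = 9.775.

[7.905, 9.775]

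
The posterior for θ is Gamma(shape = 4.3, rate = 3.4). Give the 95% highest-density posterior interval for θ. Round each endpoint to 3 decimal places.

[0.251, 2.470]

The posterior is unimodal and skewed, so the HPD interval has equal density at both endpoints and is the shortest 95% interval.
Solving f(0.251) = f(2.470) with F(2.470) − F(0.251) = 0.95 gives [0.251, 2.470].
For comparison, the equal-tailed interval is [0.366, 2.710]; the HPD is narrower and shifted toward the mode.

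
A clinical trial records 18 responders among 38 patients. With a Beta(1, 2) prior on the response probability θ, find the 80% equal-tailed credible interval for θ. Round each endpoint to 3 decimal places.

Posterior: Beta(1+18, 2+20) = Beta(19, 22).
Equal-tailed 80% interval: the 0.1 and 0.9 quantiles of Beta(19, 22).
Posterior mean ≈ 0.463, SD ≈ 0.077; a Normal approximation gives roughly [0.365, 0.562].
Exact: F⁻¹(0.1) = 0.364; F⁻¹(0.9) = 0.563.

[0.364, 0.563]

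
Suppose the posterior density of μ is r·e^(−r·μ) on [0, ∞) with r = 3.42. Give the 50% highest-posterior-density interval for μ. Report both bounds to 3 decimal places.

[0.000, 0.203]

The exponential density is strictly decreasing on [0, ∞), so the HPD interval is anchored at 0: [0, q] with P(μ ≤ q) = 0.50.
q = −ln(1 − 0.50) / 3.42 = 0.6931 / 3.42 = 0.203.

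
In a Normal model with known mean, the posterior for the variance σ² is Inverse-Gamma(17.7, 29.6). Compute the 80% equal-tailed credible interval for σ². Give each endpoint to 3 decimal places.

[1.273, 2.355]

Inverse-Gamma(17.7, 29.6) quantiles: F⁻¹(0.1) and F⁻¹(0.9).
Equivalently, 1/σ² ~ Gamma(17.7, rate = 29.6); invert its 0.9 and 0.1 quantiles.
Posterior mean ≈ 1.772, SD ≈ 0.447; a Normal approximation gives roughly [1.199, 2.346].
Exact: lower = 1.273; upper = 2.355.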